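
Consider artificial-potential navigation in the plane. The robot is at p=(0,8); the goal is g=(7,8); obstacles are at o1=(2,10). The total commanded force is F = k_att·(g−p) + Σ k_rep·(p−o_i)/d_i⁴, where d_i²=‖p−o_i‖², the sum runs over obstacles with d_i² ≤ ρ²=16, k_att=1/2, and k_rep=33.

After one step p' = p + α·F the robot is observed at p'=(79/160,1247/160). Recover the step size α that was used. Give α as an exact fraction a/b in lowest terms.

α = 1/5

F_att = 1/2·(g−p) = 1/2·(7,0) = (3.5000,0.0000)
o1: d²=8 ≤ ρ²=16; F_rep = 33·(-2,-2)/8² = (-1.0312,-1.0312)
F = F_att + ΣF_rep = (2.4688,-1.0312)
Δp = p'−p = (0.4938,-0.2062); α = Δx/Fx = (79/160) / (79/32) = 1/5
check: Δy/Fy = (-33/160) / (-33/32) = 1/5 ✓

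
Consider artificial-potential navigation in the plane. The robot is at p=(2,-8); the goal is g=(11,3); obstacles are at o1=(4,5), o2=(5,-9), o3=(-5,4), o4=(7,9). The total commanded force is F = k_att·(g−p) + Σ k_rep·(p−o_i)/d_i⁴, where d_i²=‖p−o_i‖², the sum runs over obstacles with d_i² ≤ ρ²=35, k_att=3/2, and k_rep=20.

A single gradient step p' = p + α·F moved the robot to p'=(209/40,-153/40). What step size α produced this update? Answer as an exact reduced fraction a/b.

F_att = 3/2·(g−p) = 3/2·(9,11) = (13.5000,16.5000)
o1: d²=173 > ρ²=35 → inactive
o2: d²=10 ≤ ρ²=35; F_rep = 20·(-3,1)/10² = (-0.6000,0.2000)
o3: d²=193 > ρ²=35 → inactive
o4: d²=314 > ρ²=35 → inactive
F = F_att + ΣF_rep = (12.9000,16.7000)
Δp = p'−p = (3.2250,4.1750); α = Δx/Fx = (129/40) / (129/10) = 1/4
check: Δy/Fy = (167/40) / (167/10) = 1/4 ✓

α = 1/4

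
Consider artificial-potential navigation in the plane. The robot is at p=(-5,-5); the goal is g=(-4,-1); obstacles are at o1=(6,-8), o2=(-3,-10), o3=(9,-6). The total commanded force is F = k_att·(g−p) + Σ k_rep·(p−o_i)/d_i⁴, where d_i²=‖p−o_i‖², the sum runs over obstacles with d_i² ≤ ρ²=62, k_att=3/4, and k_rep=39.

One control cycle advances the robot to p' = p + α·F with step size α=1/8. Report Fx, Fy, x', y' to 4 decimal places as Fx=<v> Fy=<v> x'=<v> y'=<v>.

F_att = 3/4·(g−p) = 3/4·(1,4) = (0.7500,3.0000)
o1: d²=130 > ρ²=62 → inactive
o2: d²=29 ≤ ρ²=62; F_rep = 39·(-2,5)/29² = (-0.0927,0.2319)
o3: d²=197 > ρ²=62 → inactive
F = F_att + ΣF_rep = (0.6573,3.2319)
p' = p + 1/8·F = (-4.9178,-4.5960)

Fx=0.6573 Fy=3.2319 x'=-4.9178 y'=-4.5960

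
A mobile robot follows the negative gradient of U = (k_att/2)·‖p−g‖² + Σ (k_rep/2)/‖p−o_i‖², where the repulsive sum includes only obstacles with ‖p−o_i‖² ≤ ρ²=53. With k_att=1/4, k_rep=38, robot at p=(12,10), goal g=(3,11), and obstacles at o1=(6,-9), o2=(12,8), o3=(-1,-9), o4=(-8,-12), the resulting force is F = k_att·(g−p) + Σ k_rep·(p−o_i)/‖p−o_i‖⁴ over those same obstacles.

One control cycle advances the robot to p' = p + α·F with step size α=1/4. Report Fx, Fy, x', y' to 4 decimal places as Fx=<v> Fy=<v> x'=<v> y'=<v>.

Fx=-2.2500 Fy=5.0000 x'=11.4375 y'=11.2500

F_att = 1/4·(g−p) = 1/4·(-9,1) = (-2.2500,0.2500)
o1: d²=397 > ρ²=53 → inactive
o2: d²=4 ≤ ρ²=53; F_rep = 38·(0,2)/4² = (0.0000,4.7500)
o3: d²=530 > ρ²=53 → inactive
o4: d²=884 > ρ²=53 → inactive
F = F_att + ΣF_rep = (-2.2500,5.0000)
p' = p + 1/4·F = (11.4375,11.2500)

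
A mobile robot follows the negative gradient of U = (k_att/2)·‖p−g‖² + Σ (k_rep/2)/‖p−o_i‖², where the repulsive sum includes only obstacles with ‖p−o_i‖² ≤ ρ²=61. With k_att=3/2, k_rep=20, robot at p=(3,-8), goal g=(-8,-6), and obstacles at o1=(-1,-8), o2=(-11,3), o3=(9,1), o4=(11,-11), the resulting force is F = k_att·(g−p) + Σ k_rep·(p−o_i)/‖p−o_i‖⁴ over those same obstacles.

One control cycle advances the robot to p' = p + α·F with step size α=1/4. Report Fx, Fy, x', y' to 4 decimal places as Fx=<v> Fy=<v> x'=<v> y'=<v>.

Fx=-16.1875 Fy=3.0000 x'=-1.0469 y'=-7.2500

F_att = 3/2·(g−p) = 3/2·(-11,2) = (-16.5000,3.0000)
o1: d²=16 ≤ ρ²=61; F_rep = 20·(4,0)/16² = (0.3125,0.0000)
o2: d²=317 > ρ²=61 → inactive
o3: d²=117 > ρ²=61 → inactive
o4: d²=73 > ρ²=61 → inactive
F = F_att + ΣF_rep = (-16.1875,3.0000)
p' = p + 1/4·F = (-1.0469,-7.2500)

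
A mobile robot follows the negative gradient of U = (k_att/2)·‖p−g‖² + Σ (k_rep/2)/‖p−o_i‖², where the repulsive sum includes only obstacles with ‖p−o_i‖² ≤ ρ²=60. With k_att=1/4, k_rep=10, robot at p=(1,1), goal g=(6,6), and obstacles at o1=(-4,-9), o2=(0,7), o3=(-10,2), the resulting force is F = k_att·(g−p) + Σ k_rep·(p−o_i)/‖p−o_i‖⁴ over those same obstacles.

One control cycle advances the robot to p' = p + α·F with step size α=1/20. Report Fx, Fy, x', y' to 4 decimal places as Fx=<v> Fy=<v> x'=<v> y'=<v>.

Fx=1.2573 Fy=1.2062 x'=1.0629 y'=1.0603

F_att = 1/4·(g−p) = 1/4·(5,5) = (1.2500,1.2500)
o1: d²=125 > ρ²=60 → inactive
o2: d²=37 ≤ ρ²=60; F_rep = 10·(1,-6)/37² = (0.0073,-0.0438)
o3: d²=122 > ρ²=60 → inactive
F = F_att + ΣF_rep = (1.2573,1.2062)
p' = p + 1/20·F = (1.0629,1.0603)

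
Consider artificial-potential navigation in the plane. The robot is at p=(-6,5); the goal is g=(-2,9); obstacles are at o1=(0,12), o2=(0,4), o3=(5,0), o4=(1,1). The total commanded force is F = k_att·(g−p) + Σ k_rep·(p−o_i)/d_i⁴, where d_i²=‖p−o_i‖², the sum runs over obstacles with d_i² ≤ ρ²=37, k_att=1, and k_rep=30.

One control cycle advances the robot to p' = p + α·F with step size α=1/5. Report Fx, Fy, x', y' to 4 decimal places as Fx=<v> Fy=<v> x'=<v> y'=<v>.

Fx=3.8685 Fy=4.0219 x'=-5.2263 y'=5.8044

F_att = 1·(g−p) = 1·(4,4) = (4.0000,4.0000)
o1: d²=85 > ρ²=37 → inactive
o2: d²=37 ≤ ρ²=37; F_rep = 30·(-6,1)/37² = (-0.1315,0.0219)
o3: d²=146 > ρ²=37 → inactive
o4: d²=65 > ρ²=37 → inactive
F = F_att + ΣF_rep = (3.8685,4.0219)
p' = p + 1/5·F = (-5.2263,5.8044)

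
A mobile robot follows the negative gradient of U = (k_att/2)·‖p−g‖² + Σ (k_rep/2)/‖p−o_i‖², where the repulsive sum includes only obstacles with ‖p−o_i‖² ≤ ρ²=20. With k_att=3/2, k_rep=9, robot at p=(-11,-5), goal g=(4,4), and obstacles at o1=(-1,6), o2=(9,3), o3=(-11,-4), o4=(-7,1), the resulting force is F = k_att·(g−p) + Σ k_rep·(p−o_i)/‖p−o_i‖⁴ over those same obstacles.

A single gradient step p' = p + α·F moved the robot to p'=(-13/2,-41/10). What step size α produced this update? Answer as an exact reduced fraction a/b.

F_att = 3/2·(g−p) = 3/2·(15,9) = (22.5000,13.5000)
o1: d²=221 > ρ²=20 → inactive
o2: d²=464 > ρ²=20 → inactive
o3: d²=1 ≤ ρ²=20; F_rep = 9·(0,-1)/1² = (0.0000,-9.0000)
o4: d²=52 > ρ²=20 → inactive
F = F_att + ΣF_rep = (22.5000,4.5000)
Δp = p'−p = (4.5000,0.9000); α = Δx/Fx = (9/2) / (45/2) = 1/5
check: Δy/Fy = (9/10) / (9/2) = 1/5 ✓

α = 1/5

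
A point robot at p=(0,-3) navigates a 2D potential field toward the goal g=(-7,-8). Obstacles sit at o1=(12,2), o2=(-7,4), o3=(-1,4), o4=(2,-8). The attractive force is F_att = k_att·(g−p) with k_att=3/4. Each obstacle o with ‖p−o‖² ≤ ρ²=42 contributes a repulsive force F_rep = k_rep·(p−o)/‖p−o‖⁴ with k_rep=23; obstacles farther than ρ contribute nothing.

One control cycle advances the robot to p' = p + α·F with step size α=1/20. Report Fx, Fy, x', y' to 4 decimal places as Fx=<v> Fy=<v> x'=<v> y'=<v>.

Fx=-5.3047 Fy=-3.6133 x'=-0.2652 y'=-3.1807

F_att = 3/4·(g−p) = 3/4·(-7,-5) = (-5.2500,-3.7500)
o1: d²=169 > ρ²=42 → inactive
o2: d²=98 > ρ²=42 → inactive
o3: d²=50 > ρ²=42 → inactive
o4: d²=29 ≤ ρ²=42; F_rep = 23·(-2,5)/29² = (-0.0547,0.1367)
F = F_att + ΣF_rep = (-5.3047,-3.6133)
p' = p + 1/20·F = (-0.2652,-3.1807)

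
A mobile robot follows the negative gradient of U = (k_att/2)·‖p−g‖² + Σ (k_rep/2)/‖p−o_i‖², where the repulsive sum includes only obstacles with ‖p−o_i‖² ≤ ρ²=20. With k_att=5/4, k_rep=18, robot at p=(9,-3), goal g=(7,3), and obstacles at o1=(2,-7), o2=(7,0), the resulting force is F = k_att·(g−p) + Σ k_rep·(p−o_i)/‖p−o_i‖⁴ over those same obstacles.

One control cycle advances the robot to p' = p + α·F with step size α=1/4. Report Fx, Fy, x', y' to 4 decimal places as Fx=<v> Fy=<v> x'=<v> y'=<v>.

Fx=-2.2870 Fy=7.1805 x'=8.4283 y'=-1.2049

F_att = 5/4·(g−p) = 5/4·(-2,6) = (-2.5000,7.5000)
o1: d²=65 > ρ²=20 → inactive
o2: d²=13 ≤ ρ²=20; F_rep = 18·(2,-3)/13² = (0.2130,-0.3195)
F = F_att + ΣF_rep = (-2.2870,7.1805)
p' = p + 1/4·F = (8.4283,-1.2049)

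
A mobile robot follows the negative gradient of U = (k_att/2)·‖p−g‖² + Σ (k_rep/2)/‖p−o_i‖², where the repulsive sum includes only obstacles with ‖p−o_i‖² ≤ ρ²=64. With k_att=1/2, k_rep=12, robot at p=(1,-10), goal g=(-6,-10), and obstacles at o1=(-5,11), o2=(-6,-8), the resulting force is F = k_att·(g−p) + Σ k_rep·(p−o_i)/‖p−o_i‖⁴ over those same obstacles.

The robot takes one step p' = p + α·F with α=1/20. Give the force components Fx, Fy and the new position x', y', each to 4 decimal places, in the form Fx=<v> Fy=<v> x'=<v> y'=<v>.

Fx=-3.4701 Fy=-0.0085 x'=0.8265 y'=-10.0004

F_att = 1/2·(g−p) = 1/2·(-7,0) = (-3.5000,0.0000)
o1: d²=477 > ρ²=64 → inactive
o2: d²=53 ≤ ρ²=64; F_rep = 12·(7,-2)/53² = (0.0299,-0.0085)
F = F_att + ΣF_rep = (-3.4701,-0.0085)
p' = p + 1/20·F = (0.8265,-10.0004)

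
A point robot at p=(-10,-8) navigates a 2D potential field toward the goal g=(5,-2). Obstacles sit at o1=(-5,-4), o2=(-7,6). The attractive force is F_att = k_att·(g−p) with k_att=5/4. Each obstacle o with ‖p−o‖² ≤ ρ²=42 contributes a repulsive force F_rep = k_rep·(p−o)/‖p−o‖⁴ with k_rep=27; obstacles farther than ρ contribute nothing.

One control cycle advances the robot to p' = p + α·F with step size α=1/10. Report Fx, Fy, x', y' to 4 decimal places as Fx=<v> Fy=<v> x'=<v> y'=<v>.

F_att = 5/4·(g−p) = 5/4·(15,6) = (18.7500,7.5000)
o1: d²=41 ≤ ρ²=42; F_rep = 27·(-5,-4)/41² = (-0.0803,-0.0642)
o2: d²=205 > ρ²=42 → inactive
F = F_att + ΣF_rep = (18.6697,7.4358)
p' = p + 1/10·F = (-8.1330,-7.2564)

Fx=18.6697 Fy=7.4358 x'=-8.1330 y'=-7.2564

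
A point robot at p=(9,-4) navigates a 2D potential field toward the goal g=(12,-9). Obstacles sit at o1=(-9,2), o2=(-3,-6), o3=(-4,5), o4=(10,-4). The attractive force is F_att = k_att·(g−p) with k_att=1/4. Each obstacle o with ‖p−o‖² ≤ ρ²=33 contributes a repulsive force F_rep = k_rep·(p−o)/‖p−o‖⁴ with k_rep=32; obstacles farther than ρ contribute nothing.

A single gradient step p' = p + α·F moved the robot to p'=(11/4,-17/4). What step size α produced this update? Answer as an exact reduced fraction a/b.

F_att = 1/4·(g−p) = 1/4·(3,-5) = (0.7500,-1.2500)
o1: d²=360 > ρ²=33 → inactive
o2: d²=148 > ρ²=33 → inactive
o3: d²=250 > ρ²=33 → inactive
o4: d²=1 ≤ ρ²=33; F_rep = 32·(-1,0)/1² = (-32.0000,0.0000)
F = F_att + ΣF_rep = (-31.2500,-1.2500)
Δp = p'−p = (-6.2500,-0.2500); α = Δx/Fx = (-25/4) / (-125/4) = 1/5
check: Δy/Fy = (-1/4) / (-5/4) = 1/5 ✓

α = 1/5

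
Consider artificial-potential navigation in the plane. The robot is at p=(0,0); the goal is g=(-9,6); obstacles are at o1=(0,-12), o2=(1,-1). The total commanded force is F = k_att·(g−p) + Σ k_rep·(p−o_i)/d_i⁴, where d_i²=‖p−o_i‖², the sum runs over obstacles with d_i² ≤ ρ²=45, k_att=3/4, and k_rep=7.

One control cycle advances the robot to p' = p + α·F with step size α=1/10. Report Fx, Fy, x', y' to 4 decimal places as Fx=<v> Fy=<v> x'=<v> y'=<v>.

F_att = 3/4·(g−p) = 3/4·(-9,6) = (-6.7500,4.5000)
o1: d²=144 > ρ²=45 → inactive
o2: d²=2 ≤ ρ²=45; F_rep = 7·(-1,1)/2² = (-1.7500,1.7500)
F = F_att + ΣF_rep = (-8.5000,6.2500)
p' = p + 1/10·F = (-0.8500,0.6250)

Fx=-8.5000 Fy=6.2500 x'=-0.8500 y'=0.6250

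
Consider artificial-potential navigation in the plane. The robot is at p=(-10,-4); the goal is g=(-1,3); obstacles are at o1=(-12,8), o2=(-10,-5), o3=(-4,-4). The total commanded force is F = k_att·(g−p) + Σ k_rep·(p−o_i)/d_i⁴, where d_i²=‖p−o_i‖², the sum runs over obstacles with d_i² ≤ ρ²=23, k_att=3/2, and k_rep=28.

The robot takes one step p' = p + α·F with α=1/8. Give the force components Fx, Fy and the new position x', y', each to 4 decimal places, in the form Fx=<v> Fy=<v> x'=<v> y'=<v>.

F_att = 3/2·(g−p) = 3/2·(9,7) = (13.5000,10.5000)
o1: d²=148 > ρ²=23 → inactive
o2: d²=1 ≤ ρ²=23; F_rep = 28·(0,1)/1² = (0.0000,28.0000)
o3: d²=36 > ρ²=23 → inactive
F = F_att + ΣF_rep = (13.5000,38.5000)
p' = p + 1/8·F = (-8.3125,0.8125)

Fx=13.5000 Fy=38.5000 x'=-8.3125 y'=0.8125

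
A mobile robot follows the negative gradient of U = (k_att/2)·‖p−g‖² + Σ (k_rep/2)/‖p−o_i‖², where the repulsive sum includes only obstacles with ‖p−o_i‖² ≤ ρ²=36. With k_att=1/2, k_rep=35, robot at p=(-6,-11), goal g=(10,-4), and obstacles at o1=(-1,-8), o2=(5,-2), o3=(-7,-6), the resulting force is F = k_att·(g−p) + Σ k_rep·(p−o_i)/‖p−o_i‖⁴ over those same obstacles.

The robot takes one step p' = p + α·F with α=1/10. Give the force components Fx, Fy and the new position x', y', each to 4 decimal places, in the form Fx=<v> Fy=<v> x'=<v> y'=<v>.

F_att = 1/2·(g−p) = 1/2·(16,7) = (8.0000,3.5000)
o1: d²=34 ≤ ρ²=36; F_rep = 35·(-5,-3)/34² = (-0.1514,-0.0908)
o2: d²=202 > ρ²=36 → inactive
o3: d²=26 ≤ ρ²=36; F_rep = 35·(1,-5)/26² = (0.0518,-0.2589)
F = F_att + ΣF_rep = (7.9004,3.1503)
p' = p + 1/10·F = (-5.2100,-10.6850)

Fx=7.9004 Fy=3.1503 x'=-5.2100 y'=-10.6850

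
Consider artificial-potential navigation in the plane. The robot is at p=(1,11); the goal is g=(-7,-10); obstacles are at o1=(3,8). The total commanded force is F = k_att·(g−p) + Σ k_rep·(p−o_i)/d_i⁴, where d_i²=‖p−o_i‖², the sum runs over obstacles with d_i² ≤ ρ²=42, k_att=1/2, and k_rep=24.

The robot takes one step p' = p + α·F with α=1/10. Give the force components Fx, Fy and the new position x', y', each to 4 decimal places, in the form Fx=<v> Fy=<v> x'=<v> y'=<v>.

Fx=-4.2840 Fy=-10.0740 x'=0.5716 y'=9.9926

F_att = 1/2·(g−p) = 1/2·(-8,-21) = (-4.0000,-10.5000)
o1: d²=13 ≤ ρ²=42; F_rep = 24·(-2,3)/13² = (-0.2840,0.4260)
F = F_att + ΣF_rep = (-4.2840,-10.0740)
p' = p + 1/10·F = (0.5716,9.9926)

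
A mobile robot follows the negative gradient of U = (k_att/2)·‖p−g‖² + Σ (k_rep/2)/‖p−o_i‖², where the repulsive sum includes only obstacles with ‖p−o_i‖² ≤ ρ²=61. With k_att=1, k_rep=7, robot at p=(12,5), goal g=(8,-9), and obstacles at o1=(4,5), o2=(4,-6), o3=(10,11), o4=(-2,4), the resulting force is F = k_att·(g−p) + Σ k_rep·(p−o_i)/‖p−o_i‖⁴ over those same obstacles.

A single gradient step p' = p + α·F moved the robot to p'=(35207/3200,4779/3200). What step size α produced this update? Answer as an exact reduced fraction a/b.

F_att = 1·(g−p) = 1·(-4,-14) = (-4.0000,-14.0000)
o1: d²=64 > ρ²=61 → inactive
o2: d²=185 > ρ²=61 → inactive
o3: d²=40 ≤ ρ²=61; F_rep = 7·(2,-6)/40² = (0.0088,-0.0262)
o4: d²=197 > ρ²=61 → inactive
F = F_att + ΣF_rep = (-3.9912,-14.0262)
Δp = p'−p = (-0.9978,-3.5066); α = Δx/Fx = (-3193/3200) / (-3193/800) = 1/4
check: Δy/Fy = (-11221/3200) / (-11221/800) = 1/4 ✓

α = 1/4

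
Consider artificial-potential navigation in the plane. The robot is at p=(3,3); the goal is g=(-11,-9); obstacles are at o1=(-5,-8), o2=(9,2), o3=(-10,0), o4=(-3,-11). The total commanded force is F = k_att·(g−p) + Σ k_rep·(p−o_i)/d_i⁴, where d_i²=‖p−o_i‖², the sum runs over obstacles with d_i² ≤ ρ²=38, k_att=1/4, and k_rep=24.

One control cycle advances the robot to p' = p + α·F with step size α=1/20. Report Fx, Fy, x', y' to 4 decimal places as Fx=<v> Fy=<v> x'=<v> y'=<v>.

Fx=-3.6052 Fy=-2.9825 x'=2.8197 y'=2.8509

F_att = 1/4·(g−p) = 1/4·(-14,-12) = (-3.5000,-3.0000)
o1: d²=185 > ρ²=38 → inactive
o2: d²=37 ≤ ρ²=38; F_rep = 24·(-6,1)/37² = (-0.1052,0.0175)
o3: d²=178 > ρ²=38 → inactive
o4: d²=232 > ρ²=38 → inactive
F = F_att + ΣF_rep = (-3.6052,-2.9825)
p' = p + 1/20·F = (2.8197,2.8509)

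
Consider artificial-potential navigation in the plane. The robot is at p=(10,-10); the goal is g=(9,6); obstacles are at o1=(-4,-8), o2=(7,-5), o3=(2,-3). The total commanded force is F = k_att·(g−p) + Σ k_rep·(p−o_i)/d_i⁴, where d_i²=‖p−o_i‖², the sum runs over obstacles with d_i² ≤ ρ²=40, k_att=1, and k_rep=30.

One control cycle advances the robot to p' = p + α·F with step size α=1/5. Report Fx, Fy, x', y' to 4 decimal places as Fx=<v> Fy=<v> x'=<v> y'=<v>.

F_att = 1·(g−p) = 1·(-1,16) = (-1.0000,16.0000)
o1: d²=200 > ρ²=40 → inactive
o2: d²=34 ≤ ρ²=40; F_rep = 30·(3,-5)/34² = (0.0779,-0.1298)
o3: d²=113 > ρ²=40 → inactive
F = F_att + ΣF_rep = (-0.9221,15.8702)
p' = p + 1/5·F = (9.8156,-6.8260)

Fx=-0.9221 Fy=15.8702 x'=9.8156 y'=-6.8260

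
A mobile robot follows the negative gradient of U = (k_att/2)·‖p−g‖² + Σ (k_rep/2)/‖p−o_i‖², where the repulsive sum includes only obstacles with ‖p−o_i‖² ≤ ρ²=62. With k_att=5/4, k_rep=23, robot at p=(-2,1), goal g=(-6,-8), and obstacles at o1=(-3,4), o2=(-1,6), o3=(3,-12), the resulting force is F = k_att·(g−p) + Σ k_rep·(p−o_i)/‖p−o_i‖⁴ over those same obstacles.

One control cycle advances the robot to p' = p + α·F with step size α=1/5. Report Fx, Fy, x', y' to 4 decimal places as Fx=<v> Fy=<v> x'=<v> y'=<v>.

F_att = 5/4·(g−p) = 5/4·(-4,-9) = (-5.0000,-11.2500)
o1: d²=10 ≤ ρ²=62; F_rep = 23·(1,-3)/10² = (0.2300,-0.6900)
o2: d²=26 ≤ ρ²=62; F_rep = 23·(-1,-5)/26² = (-0.0340,-0.1701)
o3: d²=194 > ρ²=62 → inactive
F = F_att + ΣF_rep = (-4.8040,-12.1101)
p' = p + 1/5·F = (-2.9608,-1.4220)

Fx=-4.8040 Fy=-12.1101 x'=-2.9608 y'=-1.4220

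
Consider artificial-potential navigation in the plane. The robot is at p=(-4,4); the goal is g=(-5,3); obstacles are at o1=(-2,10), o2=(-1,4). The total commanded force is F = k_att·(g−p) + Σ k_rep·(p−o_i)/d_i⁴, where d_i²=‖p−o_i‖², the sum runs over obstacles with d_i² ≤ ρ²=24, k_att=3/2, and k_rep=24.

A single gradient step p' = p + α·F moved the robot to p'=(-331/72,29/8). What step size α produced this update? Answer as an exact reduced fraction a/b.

F_att = 3/2·(g−p) = 3/2·(-1,-1) = (-1.5000,-1.5000)
o1: d²=40 > ρ²=24 → inactive
o2: d²=9 ≤ ρ²=24; F_rep = 24·(-3,0)/9² = (-0.8889,0.0000)
F = F_att + ΣF_rep = (-2.3889,-1.5000)
Δp = p'−p = (-0.5972,-0.3750); α = Δx/Fx = (-43/72) / (-43/18) = 1/4
check: Δy/Fy = (-3/8) / (-3/2) = 1/4 ✓

α = 1/4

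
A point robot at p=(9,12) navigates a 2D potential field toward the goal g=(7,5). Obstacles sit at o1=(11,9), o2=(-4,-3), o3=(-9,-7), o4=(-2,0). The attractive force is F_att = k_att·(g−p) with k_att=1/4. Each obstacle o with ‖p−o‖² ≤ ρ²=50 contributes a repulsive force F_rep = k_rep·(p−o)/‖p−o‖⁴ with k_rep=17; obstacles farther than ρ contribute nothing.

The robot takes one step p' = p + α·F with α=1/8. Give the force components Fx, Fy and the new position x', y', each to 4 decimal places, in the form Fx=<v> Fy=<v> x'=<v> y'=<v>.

F_att = 1/4·(g−p) = 1/4·(-2,-7) = (-0.5000,-1.7500)
o1: d²=13 ≤ ρ²=50; F_rep = 17·(-2,3)/13² = (-0.2012,0.3018)
o2: d²=394 > ρ²=50 → inactive
o3: d²=685 > ρ²=50 → inactive
o4: d²=265 > ρ²=50 → inactive
F = F_att + ΣF_rep = (-0.7012,-1.4482)
p' = p + 1/8·F = (8.9124,11.8190)

Fx=-0.7012 Fy=-1.4482 x'=8.9124 y'=11.8190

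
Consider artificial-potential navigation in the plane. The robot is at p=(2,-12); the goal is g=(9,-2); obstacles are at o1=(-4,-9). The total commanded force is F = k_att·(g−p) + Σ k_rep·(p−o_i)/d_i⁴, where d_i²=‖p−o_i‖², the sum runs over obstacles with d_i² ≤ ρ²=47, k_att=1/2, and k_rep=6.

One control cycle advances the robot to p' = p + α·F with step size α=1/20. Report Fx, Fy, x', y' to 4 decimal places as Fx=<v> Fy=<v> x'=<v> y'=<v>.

Fx=3.5178 Fy=4.9911 x'=2.1759 y'=-11.7504

F_att = 1/2·(g−p) = 1/2·(7,10) = (3.5000,5.0000)
o1: d²=45 ≤ ρ²=47; F_rep = 6·(6,-3)/45² = (0.0178,-0.0089)
F = F_att + ΣF_rep = (3.5178,4.9911)
p' = p + 1/20·F = (2.1759,-11.7504)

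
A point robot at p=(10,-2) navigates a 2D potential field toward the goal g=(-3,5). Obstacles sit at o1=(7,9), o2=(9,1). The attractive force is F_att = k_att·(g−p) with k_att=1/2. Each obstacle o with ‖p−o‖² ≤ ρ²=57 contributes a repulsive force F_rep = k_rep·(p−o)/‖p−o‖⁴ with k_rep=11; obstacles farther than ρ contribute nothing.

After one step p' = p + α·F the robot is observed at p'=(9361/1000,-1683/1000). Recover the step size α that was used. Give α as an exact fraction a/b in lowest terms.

F_att = 1/2·(g−p) = 1/2·(-13,7) = (-6.5000,3.5000)
o1: d²=130 > ρ²=57 → inactive
o2: d²=10 ≤ ρ²=57; F_rep = 11·(1,-3)/10² = (0.1100,-0.3300)
F = F_att + ΣF_rep = (-6.3900,3.1700)
Δp = p'−p = (-0.6390,0.3170); α = Δx/Fx = (-639/1000) / (-639/100) = 1/10
check: Δy/Fy = (317/1000) / (317/100) = 1/10 ✓

α = 1/10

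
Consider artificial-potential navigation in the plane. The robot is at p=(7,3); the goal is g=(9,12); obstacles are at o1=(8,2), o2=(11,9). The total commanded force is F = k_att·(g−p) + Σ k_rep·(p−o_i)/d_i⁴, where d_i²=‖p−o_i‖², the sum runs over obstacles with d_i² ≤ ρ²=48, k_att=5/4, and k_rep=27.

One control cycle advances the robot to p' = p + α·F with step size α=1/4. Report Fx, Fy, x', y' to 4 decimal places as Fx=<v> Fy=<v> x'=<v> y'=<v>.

F_att = 5/4·(g−p) = 5/4·(2,9) = (2.5000,11.2500)
o1: d²=2 ≤ ρ²=48; F_rep = 27·(-1,1)/2² = (-6.7500,6.7500)
o2: d²=52 > ρ²=48 → inactive
F = F_att + ΣF_rep = (-4.2500,18.0000)
p' = p + 1/4·F = (5.9375,7.5000)

Fx=-4.2500 Fy=18.0000 x'=5.9375 y'=7.5000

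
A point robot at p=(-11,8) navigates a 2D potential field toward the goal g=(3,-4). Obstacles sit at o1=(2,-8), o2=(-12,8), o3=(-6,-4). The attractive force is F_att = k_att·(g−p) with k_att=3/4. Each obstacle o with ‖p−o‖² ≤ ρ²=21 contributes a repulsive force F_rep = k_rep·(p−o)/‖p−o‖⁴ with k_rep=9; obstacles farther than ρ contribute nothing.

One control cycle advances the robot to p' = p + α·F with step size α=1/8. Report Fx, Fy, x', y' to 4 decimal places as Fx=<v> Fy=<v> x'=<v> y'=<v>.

F_att = 3/4·(g−p) = 3/4·(14,-12) = (10.5000,-9.0000)
o1: d²=425 > ρ²=21 → inactive
o2: d²=1 ≤ ρ²=21; F_rep = 9·(1,0)/1² = (9.0000,0.0000)
o3: d²=169 > ρ²=21 → inactive
F = F_att + ΣF_rep = (19.5000,-9.0000)
p' = p + 1/8·F = (-8.5625,6.8750)

Fx=19.5000 Fy=-9.0000 x'=-8.5625 y'=6.8750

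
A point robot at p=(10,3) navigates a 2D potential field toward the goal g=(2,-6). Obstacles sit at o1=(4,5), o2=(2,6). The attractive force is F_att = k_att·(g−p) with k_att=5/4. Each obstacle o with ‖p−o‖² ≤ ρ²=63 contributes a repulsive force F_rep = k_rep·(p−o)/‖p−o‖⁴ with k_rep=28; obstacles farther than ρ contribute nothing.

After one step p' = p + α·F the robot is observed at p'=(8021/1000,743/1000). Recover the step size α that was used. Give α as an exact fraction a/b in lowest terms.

F_att = 5/4·(g−p) = 5/4·(-8,-9) = (-10.0000,-11.2500)
o1: d²=40 ≤ ρ²=63; F_rep = 28·(6,-2)/40² = (0.1050,-0.0350)
o2: d²=73 > ρ²=63 → inactive
F = F_att + ΣF_rep = (-9.8950,-11.2850)
Δp = p'−p = (-1.9790,-2.2570); α = Δx/Fx = (-1979/1000) / (-1979/200) = 1/5
check: Δy/Fy = (-2257/1000) / (-2257/200) = 1/5 ✓

α = 1/5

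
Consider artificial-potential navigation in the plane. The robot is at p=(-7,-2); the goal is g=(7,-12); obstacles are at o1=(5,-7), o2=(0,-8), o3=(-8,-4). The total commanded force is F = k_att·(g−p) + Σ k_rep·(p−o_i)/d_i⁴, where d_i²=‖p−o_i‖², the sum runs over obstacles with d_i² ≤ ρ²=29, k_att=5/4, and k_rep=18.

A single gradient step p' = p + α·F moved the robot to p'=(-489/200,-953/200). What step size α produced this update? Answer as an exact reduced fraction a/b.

α = 1/4

F_att = 5/4·(g−p) = 5/4·(14,-10) = (17.5000,-12.5000)
o1: d²=169 > ρ²=29 → inactive
o2: d²=85 > ρ²=29 → inactive
o3: d²=5 ≤ ρ²=29; F_rep = 18·(1,2)/5² = (0.7200,1.4400)
F = F_att + ΣF_rep = (18.2200,-11.0600)
Δp = p'−p = (4.5550,-2.7650); α = Δx/Fx = (911/200) / (911/50) = 1/4
check: Δy/Fy = (-553/200) / (-553/50) = 1/4 ✓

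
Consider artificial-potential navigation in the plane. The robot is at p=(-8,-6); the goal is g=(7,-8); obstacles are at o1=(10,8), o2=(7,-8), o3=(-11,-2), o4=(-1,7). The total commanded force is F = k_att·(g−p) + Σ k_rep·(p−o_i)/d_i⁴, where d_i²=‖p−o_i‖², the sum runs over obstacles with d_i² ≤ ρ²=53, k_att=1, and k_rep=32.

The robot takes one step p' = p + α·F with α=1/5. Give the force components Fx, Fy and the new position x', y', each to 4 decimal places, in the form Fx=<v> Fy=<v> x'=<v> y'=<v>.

Fx=15.1536 Fy=-2.2048 x'=-4.9693 y'=-6.4410

F_att = 1·(g−p) = 1·(15,-2) = (15.0000,-2.0000)
o1: d²=520 > ρ²=53 → inactive
o2: d²=229 > ρ²=53 → inactive
o3: d²=25 ≤ ρ²=53; F_rep = 32·(3,-4)/25² = (0.1536,-0.2048)
o4: d²=218 > ρ²=53 → inactive
F = F_att + ΣF_rep = (15.1536,-2.2048)
p' = p + 1/5·F = (-4.9693,-6.4410)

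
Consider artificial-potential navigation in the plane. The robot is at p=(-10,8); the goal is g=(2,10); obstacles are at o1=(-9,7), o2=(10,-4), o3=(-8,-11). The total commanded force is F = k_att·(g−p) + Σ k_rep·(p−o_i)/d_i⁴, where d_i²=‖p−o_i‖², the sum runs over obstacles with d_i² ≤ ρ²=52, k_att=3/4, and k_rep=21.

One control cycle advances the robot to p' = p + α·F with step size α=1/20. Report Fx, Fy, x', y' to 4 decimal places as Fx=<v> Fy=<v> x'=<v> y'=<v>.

F_att = 3/4·(g−p) = 3/4·(12,2) = (9.0000,1.5000)
o1: d²=2 ≤ ρ²=52; F_rep = 21·(-1,1)/2² = (-5.2500,5.2500)
o2: d²=544 > ρ²=52 → inactive
o3: d²=365 > ρ²=52 → inactive
F = F_att + ΣF_rep = (3.7500,6.7500)
p' = p + 1/20·F = (-9.8125,8.3375)

Fx=3.7500 Fy=6.7500 x'=-9.8125 y'=8.3375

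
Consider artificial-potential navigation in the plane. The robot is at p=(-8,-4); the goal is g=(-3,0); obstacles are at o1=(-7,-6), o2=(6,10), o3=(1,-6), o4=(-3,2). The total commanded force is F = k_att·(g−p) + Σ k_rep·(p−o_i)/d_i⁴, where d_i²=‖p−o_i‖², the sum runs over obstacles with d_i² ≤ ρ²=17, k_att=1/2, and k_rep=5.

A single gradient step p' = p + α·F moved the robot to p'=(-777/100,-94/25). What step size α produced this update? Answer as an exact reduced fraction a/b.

α = 1/10

F_att = 1/2·(g−p) = 1/2·(5,4) = (2.5000,2.0000)
o1: d²=5 ≤ ρ²=17; F_rep = 5·(-1,2)/5² = (-0.2000,0.4000)
o2: d²=392 > ρ²=17 → inactive
o3: d²=85 > ρ²=17 → inactive
o4: d²=61 > ρ²=17 → inactive
F = F_att + ΣF_rep = (2.3000,2.4000)
Δp = p'−p = (0.2300,0.2400); α = Δx/Fx = (23/100) / (23/10) = 1/10
check: Δy/Fy = (6/25) / (12/5) = 1/10 ✓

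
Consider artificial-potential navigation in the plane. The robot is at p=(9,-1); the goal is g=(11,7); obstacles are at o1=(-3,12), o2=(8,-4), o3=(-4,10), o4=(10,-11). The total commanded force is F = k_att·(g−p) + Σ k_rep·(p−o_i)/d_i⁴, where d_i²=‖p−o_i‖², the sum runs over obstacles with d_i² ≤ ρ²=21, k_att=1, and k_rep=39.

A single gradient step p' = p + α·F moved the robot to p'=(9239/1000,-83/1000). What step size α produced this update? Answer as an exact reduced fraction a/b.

α = 1/10

F_att = 1·(g−p) = 1·(2,8) = (2.0000,8.0000)
o1: d²=313 > ρ²=21 → inactive
o2: d²=10 ≤ ρ²=21; F_rep = 39·(1,3)/10² = (0.3900,1.1700)
o3: d²=290 > ρ²=21 → inactive
o4: d²=101 > ρ²=21 → inactive
F = F_att + ΣF_rep = (2.3900,9.1700)
Δp = p'−p = (0.2390,0.9170); α = Δx/Fx = (239/1000) / (239/100) = 1/10
check: Δy/Fy = (917/1000) / (917/100) = 1/10 ✓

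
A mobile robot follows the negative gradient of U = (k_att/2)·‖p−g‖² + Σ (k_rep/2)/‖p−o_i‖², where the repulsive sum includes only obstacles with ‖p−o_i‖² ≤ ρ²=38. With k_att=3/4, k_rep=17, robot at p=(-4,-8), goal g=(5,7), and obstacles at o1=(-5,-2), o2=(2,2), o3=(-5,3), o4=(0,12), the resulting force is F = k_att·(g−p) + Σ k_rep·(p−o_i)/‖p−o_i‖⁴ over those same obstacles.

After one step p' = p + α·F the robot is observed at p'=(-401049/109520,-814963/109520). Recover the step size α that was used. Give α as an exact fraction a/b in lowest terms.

α = 1/20

F_att = 3/4·(g−p) = 3/4·(9,15) = (6.7500,11.2500)
o1: d²=37 ≤ ρ²=38; F_rep = 17·(1,-6)/37² = (0.0124,-0.0745)
o2: d²=136 > ρ²=38 → inactive
o3: d²=122 > ρ²=38 → inactive
o4: d²=416 > ρ²=38 → inactive
F = F_att + ΣF_rep = (6.7624,11.1755)
Δp = p'−p = (0.3381,0.5588); α = Δx/Fx = (37031/109520) / (37031/5476) = 1/20
check: Δy/Fy = (61197/109520) / (61197/5476) = 1/20 ✓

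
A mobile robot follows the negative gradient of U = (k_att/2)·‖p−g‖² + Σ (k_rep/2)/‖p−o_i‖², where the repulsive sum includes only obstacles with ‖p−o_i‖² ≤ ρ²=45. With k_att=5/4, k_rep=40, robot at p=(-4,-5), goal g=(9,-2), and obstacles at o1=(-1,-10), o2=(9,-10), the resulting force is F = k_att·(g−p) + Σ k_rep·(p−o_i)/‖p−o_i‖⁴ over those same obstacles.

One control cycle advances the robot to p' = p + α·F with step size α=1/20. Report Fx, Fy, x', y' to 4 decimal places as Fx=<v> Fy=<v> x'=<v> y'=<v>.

F_att = 5/4·(g−p) = 5/4·(13,3) = (16.2500,3.7500)
o1: d²=34 ≤ ρ²=45; F_rep = 40·(-3,5)/34² = (-0.1038,0.1730)
o2: d²=194 > ρ²=45 → inactive
F = F_att + ΣF_rep = (16.1462,3.9230)
p' = p + 1/20·F = (-3.1927,-4.8038)

Fx=16.1462 Fy=3.9230 x'=-3.1927 y'=-4.8038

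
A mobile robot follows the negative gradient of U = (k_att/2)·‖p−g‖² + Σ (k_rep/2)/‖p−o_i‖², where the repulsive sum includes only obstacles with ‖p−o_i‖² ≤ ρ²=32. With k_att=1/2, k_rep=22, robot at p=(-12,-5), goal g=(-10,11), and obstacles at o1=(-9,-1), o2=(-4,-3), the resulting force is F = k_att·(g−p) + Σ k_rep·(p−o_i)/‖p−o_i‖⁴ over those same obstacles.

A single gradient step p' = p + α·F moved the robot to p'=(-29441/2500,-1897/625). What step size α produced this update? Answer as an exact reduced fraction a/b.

F_att = 1/2·(g−p) = 1/2·(2,16) = (1.0000,8.0000)
o1: d²=25 ≤ ρ²=32; F_rep = 22·(-3,-4)/25² = (-0.1056,-0.1408)
o2: d²=68 > ρ²=32 → inactive
F = F_att + ΣF_rep = (0.8944,7.8592)
Δp = p'−p = (0.2236,1.9648); α = Δx/Fx = (559/2500) / (559/625) = 1/4
check: Δy/Fy = (1228/625) / (4912/625) = 1/4 ✓

α = 1/4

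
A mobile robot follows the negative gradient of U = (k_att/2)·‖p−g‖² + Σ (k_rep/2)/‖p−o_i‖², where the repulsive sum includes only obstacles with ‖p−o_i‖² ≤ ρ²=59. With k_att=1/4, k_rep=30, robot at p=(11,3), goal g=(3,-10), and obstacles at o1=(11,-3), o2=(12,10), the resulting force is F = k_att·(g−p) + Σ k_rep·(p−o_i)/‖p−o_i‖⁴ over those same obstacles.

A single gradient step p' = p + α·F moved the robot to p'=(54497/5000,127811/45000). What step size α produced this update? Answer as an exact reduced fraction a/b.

α = 1/20

F_att = 1/4·(g−p) = 1/4·(-8,-13) = (-2.0000,-3.2500)
o1: d²=36 ≤ ρ²=59; F_rep = 30·(0,6)/36² = (0.0000,0.1389)
o2: d²=50 ≤ ρ²=59; F_rep = 30·(-1,-7)/50² = (-0.0120,-0.0840)
F = F_att + ΣF_rep = (-2.0120,-3.1951)
Δp = p'−p = (-0.1006,-0.1598); α = Δx/Fx = (-503/5000) / (-503/250) = 1/20
check: Δy/Fy = (-7189/45000) / (-7189/2250) = 1/20 ✓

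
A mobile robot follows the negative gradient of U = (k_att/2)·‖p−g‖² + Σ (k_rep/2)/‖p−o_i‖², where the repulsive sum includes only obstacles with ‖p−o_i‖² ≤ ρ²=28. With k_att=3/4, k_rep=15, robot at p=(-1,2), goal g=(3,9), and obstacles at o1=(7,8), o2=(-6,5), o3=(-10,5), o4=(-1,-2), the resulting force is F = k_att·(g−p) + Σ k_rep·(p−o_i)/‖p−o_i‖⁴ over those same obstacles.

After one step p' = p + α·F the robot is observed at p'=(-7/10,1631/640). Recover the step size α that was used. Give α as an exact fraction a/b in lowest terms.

α = 1/10

F_att = 3/4·(g−p) = 3/4·(4,7) = (3.0000,5.2500)
o1: d²=100 > ρ²=28 → inactive
o2: d²=34 > ρ²=28 → inactive
o3: d²=90 > ρ²=28 → inactive
o4: d²=16 ≤ ρ²=28; F_rep = 15·(0,4)/16² = (0.0000,0.2344)
F = F_att + ΣF_rep = (3.0000,5.4844)
Δp = p'−p = (0.3000,0.5484); α = Δx/Fx = (3/10) / (3) = 1/10
check: Δy/Fy = (351/640) / (351/64) = 1/10 ✓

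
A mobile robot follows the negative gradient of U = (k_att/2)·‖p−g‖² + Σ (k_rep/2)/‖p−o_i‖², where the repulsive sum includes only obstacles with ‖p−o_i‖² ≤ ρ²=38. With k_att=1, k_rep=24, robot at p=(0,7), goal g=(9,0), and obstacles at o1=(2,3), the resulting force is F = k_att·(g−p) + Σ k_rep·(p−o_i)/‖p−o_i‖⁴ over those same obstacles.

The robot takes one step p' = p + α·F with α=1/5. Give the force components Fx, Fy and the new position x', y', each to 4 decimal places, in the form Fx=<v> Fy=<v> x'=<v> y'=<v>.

Fx=8.8800 Fy=-6.7600 x'=1.7760 y'=5.6480

F_att = 1·(g−p) = 1·(9,-7) = (9.0000,-7.0000)
o1: d²=20 ≤ ρ²=38; F_rep = 24·(-2,4)/20² = (-0.1200,0.2400)
F = F_att + ΣF_rep = (8.8800,-6.7600)
p' = p + 1/5·F = (1.7760,5.6480)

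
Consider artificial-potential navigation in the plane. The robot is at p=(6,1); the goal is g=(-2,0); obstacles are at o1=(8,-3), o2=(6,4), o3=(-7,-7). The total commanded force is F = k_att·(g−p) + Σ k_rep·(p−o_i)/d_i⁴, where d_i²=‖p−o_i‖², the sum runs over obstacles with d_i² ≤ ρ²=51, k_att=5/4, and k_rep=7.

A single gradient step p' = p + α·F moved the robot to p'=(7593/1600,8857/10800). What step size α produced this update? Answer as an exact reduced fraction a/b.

α = 1/8

F_att = 5/4·(g−p) = 5/4·(-8,-1) = (-10.0000,-1.2500)
o1: d²=20 ≤ ρ²=51; F_rep = 7·(-2,4)/20² = (-0.0350,0.0700)
o2: d²=9 ≤ ρ²=51; F_rep = 7·(0,-3)/9² = (0.0000,-0.2593)
o3: d²=233 > ρ²=51 → inactive
F = F_att + ΣF_rep = (-10.0350,-1.4393)
Δp = p'−p = (-1.2544,-0.1799); α = Δx/Fx = (-2007/1600) / (-2007/200) = 1/8
check: Δy/Fy = (-1943/10800) / (-1943/1350) = 1/8 ✓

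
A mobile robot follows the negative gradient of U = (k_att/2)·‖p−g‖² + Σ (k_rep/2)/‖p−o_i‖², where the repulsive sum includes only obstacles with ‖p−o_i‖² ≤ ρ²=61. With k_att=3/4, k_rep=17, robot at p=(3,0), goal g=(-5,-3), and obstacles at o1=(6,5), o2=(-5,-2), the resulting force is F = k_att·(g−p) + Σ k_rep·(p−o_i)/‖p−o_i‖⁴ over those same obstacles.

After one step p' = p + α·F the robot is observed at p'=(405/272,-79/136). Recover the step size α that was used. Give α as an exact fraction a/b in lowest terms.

α = 1/4

F_att = 3/4·(g−p) = 3/4·(-8,-3) = (-6.0000,-2.2500)
o1: d²=34 ≤ ρ²=61; F_rep = 17·(-3,-5)/34² = (-0.0441,-0.0735)
o2: d²=68 > ρ²=61 → inactive
F = F_att + ΣF_rep = (-6.0441,-2.3235)
Δp = p'−p = (-1.5110,-0.5809); α = Δx/Fx = (-411/272) / (-411/68) = 1/4
check: Δy/Fy = (-79/136) / (-79/34) = 1/4 ✓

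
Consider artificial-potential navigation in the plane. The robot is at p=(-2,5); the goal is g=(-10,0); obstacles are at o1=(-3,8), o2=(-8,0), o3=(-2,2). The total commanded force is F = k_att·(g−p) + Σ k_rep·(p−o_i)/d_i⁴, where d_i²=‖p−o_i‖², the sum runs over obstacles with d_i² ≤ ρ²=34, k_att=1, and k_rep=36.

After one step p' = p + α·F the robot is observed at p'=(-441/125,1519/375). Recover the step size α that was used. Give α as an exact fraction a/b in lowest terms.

α = 1/5

F_att = 1·(g−p) = 1·(-8,-5) = (-8.0000,-5.0000)
o1: d²=10 ≤ ρ²=34; F_rep = 36·(1,-3)/10² = (0.3600,-1.0800)
o2: d²=61 > ρ²=34 → inactive
o3: d²=9 ≤ ρ²=34; F_rep = 36·(0,3)/9² = (0.0000,1.3333)
F = F_att + ΣF_rep = (-7.6400,-4.7467)
Δp = p'−p = (-1.5280,-0.9493); α = Δx/Fx = (-191/125) / (-191/25) = 1/5
check: Δy/Fy = (-356/375) / (-356/75) = 1/5 ✓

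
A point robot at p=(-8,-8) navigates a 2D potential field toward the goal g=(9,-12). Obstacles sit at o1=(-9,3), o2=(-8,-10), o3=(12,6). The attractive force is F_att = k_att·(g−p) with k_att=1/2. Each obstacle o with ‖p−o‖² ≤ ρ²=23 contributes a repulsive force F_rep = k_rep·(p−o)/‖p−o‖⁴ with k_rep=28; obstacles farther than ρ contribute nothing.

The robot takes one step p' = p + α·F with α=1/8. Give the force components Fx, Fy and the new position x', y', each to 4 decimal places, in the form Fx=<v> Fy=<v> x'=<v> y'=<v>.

Fx=8.5000 Fy=1.5000 x'=-6.9375 y'=-7.8125

F_att = 1/2·(g−p) = 1/2·(17,-4) = (8.5000,-2.0000)
o1: d²=122 > ρ²=23 → inactive
o2: d²=4 ≤ ρ²=23; F_rep = 28·(0,2)/4² = (0.0000,3.5000)
o3: d²=596 > ρ²=23 → inactive
F = F_att + ΣF_rep = (8.5000,1.5000)
p' = p + 1/8·F = (-6.9375,-7.8125)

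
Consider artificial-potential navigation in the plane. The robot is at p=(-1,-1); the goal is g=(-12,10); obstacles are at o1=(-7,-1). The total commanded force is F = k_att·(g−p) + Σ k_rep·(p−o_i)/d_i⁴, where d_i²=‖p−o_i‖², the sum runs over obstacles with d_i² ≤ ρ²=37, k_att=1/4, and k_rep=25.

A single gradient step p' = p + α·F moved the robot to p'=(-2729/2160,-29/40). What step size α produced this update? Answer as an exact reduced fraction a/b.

F_att = 1/4·(g−p) = 1/4·(-11,11) = (-2.7500,2.7500)
o1: d²=36 ≤ ρ²=37; F_rep = 25·(6,0)/36² = (0.1157,0.0000)
F = F_att + ΣF_rep = (-2.6343,2.7500)
Δp = p'−p = (-0.2634,0.2750); α = Δx/Fx = (-569/2160) / (-569/216) = 1/10
check: Δy/Fy = (11/40) / (11/4) = 1/10 ✓

α = 1/10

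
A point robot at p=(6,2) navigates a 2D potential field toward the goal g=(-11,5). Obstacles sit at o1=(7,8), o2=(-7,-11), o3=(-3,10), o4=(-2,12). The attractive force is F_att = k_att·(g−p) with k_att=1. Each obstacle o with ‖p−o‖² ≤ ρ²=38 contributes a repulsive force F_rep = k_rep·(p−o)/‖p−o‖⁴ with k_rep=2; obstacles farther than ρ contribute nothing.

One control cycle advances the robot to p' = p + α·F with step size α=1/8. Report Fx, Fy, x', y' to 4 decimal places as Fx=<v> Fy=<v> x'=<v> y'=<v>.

F_att = 1·(g−p) = 1·(-17,3) = (-17.0000,3.0000)
o1: d²=37 ≤ ρ²=38; F_rep = 2·(-1,-6)/37² = (-0.0015,-0.0088)
o2: d²=338 > ρ²=38 → inactive
o3: d²=145 > ρ²=38 → inactive
o4: d²=164 > ρ²=38 → inactive
F = F_att + ΣF_rep = (-17.0015,2.9912)
p' = p + 1/8·F = (3.8748,2.3739)

Fx=-17.0015 Fy=2.9912 x'=3.8748 y'=2.3739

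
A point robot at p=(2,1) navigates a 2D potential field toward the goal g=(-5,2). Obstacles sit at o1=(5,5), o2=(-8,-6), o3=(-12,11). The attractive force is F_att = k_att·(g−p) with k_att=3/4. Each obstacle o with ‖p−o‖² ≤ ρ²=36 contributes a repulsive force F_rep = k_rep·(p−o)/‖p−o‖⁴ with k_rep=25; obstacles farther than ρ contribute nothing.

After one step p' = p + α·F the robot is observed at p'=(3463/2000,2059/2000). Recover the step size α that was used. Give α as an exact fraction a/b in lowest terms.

F_att = 3/4·(g−p) = 3/4·(-7,1) = (-5.2500,0.7500)
o1: d²=25 ≤ ρ²=36; F_rep = 25·(-3,-4)/25² = (-0.1200,-0.1600)
o2: d²=149 > ρ²=36 → inactive
o3: d²=296 > ρ²=36 → inactive
F = F_att + ΣF_rep = (-5.3700,0.5900)
Δp = p'−p = (-0.2685,0.0295); α = Δx/Fx = (-537/2000) / (-537/100) = 1/20
check: Δy/Fy = (59/2000) / (59/100) = 1/20 ✓

α = 1/20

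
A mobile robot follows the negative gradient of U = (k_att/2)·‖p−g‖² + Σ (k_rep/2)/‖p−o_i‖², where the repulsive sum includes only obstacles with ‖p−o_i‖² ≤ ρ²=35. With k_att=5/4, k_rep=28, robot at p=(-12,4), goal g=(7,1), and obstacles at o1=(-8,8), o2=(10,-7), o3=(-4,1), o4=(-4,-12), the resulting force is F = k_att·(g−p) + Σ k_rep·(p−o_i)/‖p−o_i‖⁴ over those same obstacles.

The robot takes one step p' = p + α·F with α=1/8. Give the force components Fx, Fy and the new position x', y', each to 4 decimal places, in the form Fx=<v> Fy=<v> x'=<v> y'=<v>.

Fx=23.6406 Fy=-3.8594 x'=-9.0449 y'=3.5176

F_att = 5/4·(g−p) = 5/4·(19,-3) = (23.7500,-3.7500)
o1: d²=32 ≤ ρ²=35; F_rep = 28·(-4,-4)/32² = (-0.1094,-0.1094)
o2: d²=605 > ρ²=35 → inactive
o3: d²=73 > ρ²=35 → inactive
o4: d²=320 > ρ²=35 → inactive
F = F_att + ΣF_rep = (23.6406,-3.8594)
p' = p + 1/8·F = (-9.0449,3.5176)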